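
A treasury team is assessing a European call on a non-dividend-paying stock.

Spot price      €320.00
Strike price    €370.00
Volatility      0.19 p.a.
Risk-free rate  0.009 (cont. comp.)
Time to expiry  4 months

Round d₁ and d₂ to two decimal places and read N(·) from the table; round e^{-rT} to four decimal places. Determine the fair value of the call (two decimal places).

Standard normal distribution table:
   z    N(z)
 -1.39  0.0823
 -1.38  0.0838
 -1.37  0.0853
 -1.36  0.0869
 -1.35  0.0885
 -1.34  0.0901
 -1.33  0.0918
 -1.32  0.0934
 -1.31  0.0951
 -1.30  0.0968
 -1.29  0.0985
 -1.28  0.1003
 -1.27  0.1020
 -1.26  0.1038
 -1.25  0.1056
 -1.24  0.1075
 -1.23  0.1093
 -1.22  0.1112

€1.75

σ√T = 0.19·√0.3333 = 0.1097
ln(S/K) + (r + σ²/2)T = ln(320/370) + (0.009 + 0.19²/2)·0.3333 = -0.1452 + 0.0090 = -0.1362
d₁ = -0.1362 / 0.1097 = -1.2413 ⇒ -1.24
d₂ = d₁ − σ√T = -1.2413 − 0.1097 = -1.3510 ⇒ -1.35
e^(−rT) = e^(−0.009·0.3333) = 0.9970
C = 320·N(-1.24) − 370·0.9970·N(-1.35) = 320·0.1075 − 370·0.9970·0.0885 = 34.4000 − 32.6468 = 1.7532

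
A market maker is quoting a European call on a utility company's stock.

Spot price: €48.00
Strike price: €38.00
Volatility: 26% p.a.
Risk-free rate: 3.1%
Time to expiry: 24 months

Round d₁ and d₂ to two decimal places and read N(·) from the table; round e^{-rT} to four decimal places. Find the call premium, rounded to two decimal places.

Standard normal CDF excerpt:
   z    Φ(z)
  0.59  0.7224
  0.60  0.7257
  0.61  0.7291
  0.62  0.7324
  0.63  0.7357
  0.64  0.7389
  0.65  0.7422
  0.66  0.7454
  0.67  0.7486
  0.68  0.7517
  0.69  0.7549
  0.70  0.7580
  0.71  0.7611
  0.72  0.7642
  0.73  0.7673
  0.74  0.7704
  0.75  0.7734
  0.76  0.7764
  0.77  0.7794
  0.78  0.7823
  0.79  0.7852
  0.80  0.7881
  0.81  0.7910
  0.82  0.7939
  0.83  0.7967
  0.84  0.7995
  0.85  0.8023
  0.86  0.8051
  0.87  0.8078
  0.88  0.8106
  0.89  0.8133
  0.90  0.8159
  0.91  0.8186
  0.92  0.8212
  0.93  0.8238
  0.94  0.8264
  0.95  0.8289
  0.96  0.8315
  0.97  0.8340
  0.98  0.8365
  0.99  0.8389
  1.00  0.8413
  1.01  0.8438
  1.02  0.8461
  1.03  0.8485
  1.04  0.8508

T = 2;  σ√T = 0.3677
ln(S/K) + (r + σ²/2)T = ln(48/38) + (0.031 + 0.26²/2)·2 = 0.2336 + 0.1296 = 0.3632
d₁ = 0.3632 / 0.3677 = 0.9878 → 0.99
d₂ = d₁ − σ√T = 0.9878 − 0.3677 = 0.6201 → 0.62
e^(−rT) = e^(−0.031·2) = 0.9399
N(d₁) = N(0.99) = 0.8389;  N(d₂) = N(0.62) = 0.7324
C = 48·0.8389 − 38·0.9399·0.7324 = 40.2672 − 26.1585 = 14.1087

€14.11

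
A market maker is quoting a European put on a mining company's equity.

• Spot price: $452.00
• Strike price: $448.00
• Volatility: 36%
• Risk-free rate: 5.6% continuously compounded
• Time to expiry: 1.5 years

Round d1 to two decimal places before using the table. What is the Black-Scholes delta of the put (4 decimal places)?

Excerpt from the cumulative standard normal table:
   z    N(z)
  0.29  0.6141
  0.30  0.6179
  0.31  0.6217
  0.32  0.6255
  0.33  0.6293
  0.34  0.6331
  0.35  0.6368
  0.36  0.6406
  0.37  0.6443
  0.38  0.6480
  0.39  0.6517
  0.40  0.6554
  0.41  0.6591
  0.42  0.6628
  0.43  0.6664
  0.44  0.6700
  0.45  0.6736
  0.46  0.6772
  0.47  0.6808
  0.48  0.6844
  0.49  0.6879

σ√T = 0.36·√1.5 = 0.4409
d₁ = [ln(452/448) + (0.056 + ½·0.36²)·1.5] / (σ√T) = (0.0089 + 0.1812) / 0.4409 = 0.4311 → 0.43
N(d₁) = N(0.43) = 0.6664
Δ_put = N(d₁) − 1 = 0.6664 − 1 = -0.3336

-0.3336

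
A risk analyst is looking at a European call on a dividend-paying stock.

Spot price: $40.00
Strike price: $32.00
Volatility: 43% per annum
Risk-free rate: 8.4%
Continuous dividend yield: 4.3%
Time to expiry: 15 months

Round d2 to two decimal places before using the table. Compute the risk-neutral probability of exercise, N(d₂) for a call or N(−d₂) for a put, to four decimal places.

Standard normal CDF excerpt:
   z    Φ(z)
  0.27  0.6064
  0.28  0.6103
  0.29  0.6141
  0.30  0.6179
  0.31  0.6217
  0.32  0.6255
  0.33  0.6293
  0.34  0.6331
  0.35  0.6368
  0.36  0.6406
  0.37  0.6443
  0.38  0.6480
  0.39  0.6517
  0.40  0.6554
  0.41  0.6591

σ√T = 0.43·√1.25 = 0.4808
d₁ = [ln(40/32) + (0.084 − 0.043 + 0.43²/2)·1.25] / 0.4808 = [0.2231 + 0.1668] / 0.4808 = 0.8111 → 0.81
d₂ = d₁ − σ√T = 0.8111 − 0.4808 = 0.3304 → 0.33
Pr(exercise) under Q = N(d₂) = 0.6293

0.6293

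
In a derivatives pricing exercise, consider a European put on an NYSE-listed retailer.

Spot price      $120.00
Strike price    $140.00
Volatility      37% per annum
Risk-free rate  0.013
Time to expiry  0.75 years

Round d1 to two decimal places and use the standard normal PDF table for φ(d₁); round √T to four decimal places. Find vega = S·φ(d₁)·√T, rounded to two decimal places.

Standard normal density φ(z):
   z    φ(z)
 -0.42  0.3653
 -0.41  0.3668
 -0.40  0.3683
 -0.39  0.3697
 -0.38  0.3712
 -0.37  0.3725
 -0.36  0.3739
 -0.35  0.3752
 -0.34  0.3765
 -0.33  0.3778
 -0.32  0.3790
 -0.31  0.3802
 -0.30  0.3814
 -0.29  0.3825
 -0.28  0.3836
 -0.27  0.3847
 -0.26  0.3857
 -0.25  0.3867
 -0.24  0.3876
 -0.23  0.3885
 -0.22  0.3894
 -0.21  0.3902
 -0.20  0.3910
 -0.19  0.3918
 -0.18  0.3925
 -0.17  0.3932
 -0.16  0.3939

39.75

σ√T = 0.37·√0.75 = 0.3204
d₁ = [ln(120/140) + (0.013 + 0.37²/2)·0.75] / 0.3204 = [-0.1542 + 0.0611] / 0.3204 = -0.2904 ≈ -0.29
√T = √0.75 = 0.8660
φ(d₁) = φ(-0.29) = 0.3825
vega = S·φ(d₁)·√T = 120·0.3825·0.8660 = 39.7494
(The call has the same vega.)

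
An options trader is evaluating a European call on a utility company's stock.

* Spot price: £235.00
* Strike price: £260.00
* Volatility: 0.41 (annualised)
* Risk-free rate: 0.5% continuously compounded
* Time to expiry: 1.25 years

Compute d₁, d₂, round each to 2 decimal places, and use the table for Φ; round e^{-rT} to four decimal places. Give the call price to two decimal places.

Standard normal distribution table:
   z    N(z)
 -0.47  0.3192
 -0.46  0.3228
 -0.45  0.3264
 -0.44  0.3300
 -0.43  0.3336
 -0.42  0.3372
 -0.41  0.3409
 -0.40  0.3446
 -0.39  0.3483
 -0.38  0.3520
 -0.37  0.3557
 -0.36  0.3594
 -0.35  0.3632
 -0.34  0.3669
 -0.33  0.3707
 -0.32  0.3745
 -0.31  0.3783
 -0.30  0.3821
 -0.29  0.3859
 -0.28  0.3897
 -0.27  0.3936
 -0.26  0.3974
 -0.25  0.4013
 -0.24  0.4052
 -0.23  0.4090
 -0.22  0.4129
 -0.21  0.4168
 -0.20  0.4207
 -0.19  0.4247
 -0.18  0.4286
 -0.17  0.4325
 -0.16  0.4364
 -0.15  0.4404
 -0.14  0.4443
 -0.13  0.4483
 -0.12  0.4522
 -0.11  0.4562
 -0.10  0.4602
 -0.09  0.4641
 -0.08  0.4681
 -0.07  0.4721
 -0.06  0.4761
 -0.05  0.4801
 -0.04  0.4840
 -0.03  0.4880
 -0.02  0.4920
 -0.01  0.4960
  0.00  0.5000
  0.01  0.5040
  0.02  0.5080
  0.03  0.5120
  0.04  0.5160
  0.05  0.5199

σ√T = 0.41 × 1.1180 = 0.4584
ln(S/K) + (r + σ²/2)T = ln(235/260) + (0.005 + 0.41²/2)·1.25 = -0.1011 + 0.1113 = 0.0102
d₁ = 0.0102 / 0.4584 = 0.0223 ⇒ 0.02
d₂ = d₁ − σ√T = 0.0223 − 0.4584 = -0.4361 ⇒ -0.44
e^(−rT) = e^(−0.005·1.25) = 0.9938
N(d₁) = N(0.02) = 0.5080;  N(d₂) = N(-0.44) = 0.3300
C = 235·0.5080 − 260·0.9938·0.3300 = 119.3800 − 85.2680 = 34.1120

£34.11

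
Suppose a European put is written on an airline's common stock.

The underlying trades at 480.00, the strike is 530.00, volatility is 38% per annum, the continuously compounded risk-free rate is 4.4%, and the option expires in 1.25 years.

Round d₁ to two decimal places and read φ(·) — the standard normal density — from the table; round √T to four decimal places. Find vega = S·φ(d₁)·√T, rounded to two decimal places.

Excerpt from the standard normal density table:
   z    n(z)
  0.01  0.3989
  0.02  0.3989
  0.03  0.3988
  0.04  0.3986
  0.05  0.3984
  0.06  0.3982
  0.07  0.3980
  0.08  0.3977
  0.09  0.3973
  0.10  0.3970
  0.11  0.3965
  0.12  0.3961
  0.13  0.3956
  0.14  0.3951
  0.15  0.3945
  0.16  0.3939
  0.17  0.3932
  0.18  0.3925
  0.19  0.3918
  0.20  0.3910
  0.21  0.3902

212.78

T = 1.25;  σ√T = 0.4249
ln(S/K) + (r + σ²/2)T = ln(480/530) + (0.044 + 0.38²/2)·1.25 = -0.0991 + 0.1452 = 0.0462
d₁ = 0.0462 / 0.4249 = 0.1086 ≈ 0.11
√T = √1.25 = 1.1180
φ(d₁) = φ(0.11) = 0.3965
vega = S·φ(d₁)·√T = 480·0.3965·1.1180 = 212.7778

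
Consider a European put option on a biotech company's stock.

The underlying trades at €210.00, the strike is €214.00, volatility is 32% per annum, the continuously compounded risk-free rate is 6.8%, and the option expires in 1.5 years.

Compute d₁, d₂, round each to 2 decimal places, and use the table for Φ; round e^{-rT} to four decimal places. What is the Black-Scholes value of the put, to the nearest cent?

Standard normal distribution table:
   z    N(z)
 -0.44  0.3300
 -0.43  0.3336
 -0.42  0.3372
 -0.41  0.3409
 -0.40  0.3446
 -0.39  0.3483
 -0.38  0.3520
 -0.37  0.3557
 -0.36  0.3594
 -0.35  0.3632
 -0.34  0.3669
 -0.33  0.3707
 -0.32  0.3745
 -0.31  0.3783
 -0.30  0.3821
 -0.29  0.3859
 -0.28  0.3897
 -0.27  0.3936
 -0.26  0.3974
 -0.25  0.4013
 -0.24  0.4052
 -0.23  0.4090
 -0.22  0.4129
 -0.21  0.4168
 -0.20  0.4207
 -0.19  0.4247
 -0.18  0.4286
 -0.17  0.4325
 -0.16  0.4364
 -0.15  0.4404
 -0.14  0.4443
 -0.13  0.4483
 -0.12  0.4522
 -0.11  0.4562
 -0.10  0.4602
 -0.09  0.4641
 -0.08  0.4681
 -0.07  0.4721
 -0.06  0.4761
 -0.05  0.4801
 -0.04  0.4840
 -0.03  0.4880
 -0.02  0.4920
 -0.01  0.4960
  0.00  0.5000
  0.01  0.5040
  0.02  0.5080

€23.49

T = 1.5;  σ√T = 0.3919
d₁ = [ln(210/214) + (0.068 + 0.32²/2)·1.5] / 0.3919 = [-0.0189 + 0.1788] / 0.3919 = 0.4081 → 0.41
d₂ = d₁ − σ√T = 0.4081 − 0.3919 = 0.0162 → 0.02
e^(−rT) = e^(−0.068·1.5) = 0.9030
N(−d₂) = N(-0.02) = 0.4920;  N(−d₁) = N(-0.41) = 0.3409
P = 214·0.9030·0.4920 − 210·0.3409 = 95.0751 − 71.5890 = 23.4861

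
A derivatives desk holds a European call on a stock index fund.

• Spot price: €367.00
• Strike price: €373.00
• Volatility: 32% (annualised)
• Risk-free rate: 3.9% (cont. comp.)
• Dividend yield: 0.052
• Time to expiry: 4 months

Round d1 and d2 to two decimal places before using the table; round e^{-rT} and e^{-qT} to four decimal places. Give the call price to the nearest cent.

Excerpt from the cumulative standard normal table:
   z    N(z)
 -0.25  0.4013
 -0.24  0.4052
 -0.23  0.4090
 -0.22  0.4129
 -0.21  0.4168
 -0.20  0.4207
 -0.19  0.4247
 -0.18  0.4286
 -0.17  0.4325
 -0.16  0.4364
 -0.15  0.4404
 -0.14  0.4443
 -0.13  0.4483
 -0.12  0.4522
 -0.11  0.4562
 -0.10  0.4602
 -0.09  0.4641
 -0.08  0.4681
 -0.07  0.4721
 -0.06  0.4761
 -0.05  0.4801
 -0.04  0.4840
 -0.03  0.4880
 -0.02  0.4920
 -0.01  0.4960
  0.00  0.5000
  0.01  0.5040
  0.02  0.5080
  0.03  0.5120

€22.56

T = 0.3333;  σ√T = 0.1848
ln(S/K) + (r − q + σ²/2)T = ln(367/373) + (0.039 − 0.052 + 0.32²/2)·0.3333 = -0.0162 + 0.0127 = -0.0035
d₁ = -0.0035 / 0.1848 = -0.0189 ≈ -0.02
d₂ = d₁ − σ√T = -0.0189 − 0.1848 = -0.2036 ≈ -0.20
e^(−qT) = e^(−0.052·0.3333) = 0.9828;  e^(−rT) = e^(−0.039·0.3333) = 0.9871
N(d₁) = N(-0.02) = 0.4920;  N(d₂) = N(-0.20) = 0.4207
C = 367·0.9828·0.4920 − 373·0.9871·0.4207 = 177.4583 − 154.8968 = 22.5615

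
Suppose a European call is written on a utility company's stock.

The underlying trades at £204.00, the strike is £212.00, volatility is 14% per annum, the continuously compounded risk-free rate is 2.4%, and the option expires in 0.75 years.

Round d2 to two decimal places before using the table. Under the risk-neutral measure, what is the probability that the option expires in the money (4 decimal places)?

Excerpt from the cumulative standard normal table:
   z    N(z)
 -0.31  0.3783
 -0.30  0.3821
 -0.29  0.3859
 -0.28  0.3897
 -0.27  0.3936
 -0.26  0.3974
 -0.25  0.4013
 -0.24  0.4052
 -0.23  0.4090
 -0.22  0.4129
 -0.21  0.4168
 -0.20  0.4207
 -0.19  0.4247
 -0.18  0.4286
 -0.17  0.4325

0.4090

σ√T = 0.14·√0.75 = 0.1212
d₁ = [ln(204/212) + (0.024 + ½·0.14²)·0.75] / (σ√T) = (-0.0385 + 0.0254) / 0.1212 = -0.1082 → -0.11
d₂ = -0.1082 − 0.1212 = -0.2294 → -0.23
Pr(exercise) under Q = N(d₂) = 0.4090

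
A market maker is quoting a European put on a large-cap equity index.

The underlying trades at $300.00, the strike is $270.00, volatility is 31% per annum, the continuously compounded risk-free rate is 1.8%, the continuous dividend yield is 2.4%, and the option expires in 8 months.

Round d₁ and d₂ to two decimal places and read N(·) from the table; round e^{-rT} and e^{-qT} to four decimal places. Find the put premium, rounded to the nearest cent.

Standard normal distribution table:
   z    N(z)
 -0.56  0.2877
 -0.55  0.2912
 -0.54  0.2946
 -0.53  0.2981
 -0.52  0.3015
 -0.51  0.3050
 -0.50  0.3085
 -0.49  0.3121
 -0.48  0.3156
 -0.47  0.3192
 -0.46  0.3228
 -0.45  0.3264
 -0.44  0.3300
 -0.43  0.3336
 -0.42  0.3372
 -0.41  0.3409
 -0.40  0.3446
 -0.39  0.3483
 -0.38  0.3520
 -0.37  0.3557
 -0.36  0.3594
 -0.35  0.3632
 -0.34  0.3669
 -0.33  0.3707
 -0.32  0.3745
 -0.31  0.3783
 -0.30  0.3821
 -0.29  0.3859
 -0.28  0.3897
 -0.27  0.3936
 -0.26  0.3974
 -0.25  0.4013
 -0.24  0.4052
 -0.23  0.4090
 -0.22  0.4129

$17.00

σ√T = 0.31 × 0.8165 = 0.2531
ln(S/K) + (r − q + σ²/2)T = ln(300/270) + (0.018 − 0.024 + 0.31²/2)·0.6667 = 0.1054 + 0.0280 = 0.1334
d₁ = 0.1334 / 0.2531 = 0.5270 ≈ 0.53
d₂ = d₁ − σ√T = 0.5270 − 0.2531 = 0.2739 ≈ 0.27
exp(−qT) = exp(−0.024·0.6667) = 0.9841;  exp(−rT) = exp(−0.018·0.6667) = 0.9881
P = 270·0.9881·N(-0.27) − 300·0.9841·N(-0.53) = 270·0.9881·0.3936 − 300·0.9841·0.2981 = 105.0074 − 88.0081 = 16.9993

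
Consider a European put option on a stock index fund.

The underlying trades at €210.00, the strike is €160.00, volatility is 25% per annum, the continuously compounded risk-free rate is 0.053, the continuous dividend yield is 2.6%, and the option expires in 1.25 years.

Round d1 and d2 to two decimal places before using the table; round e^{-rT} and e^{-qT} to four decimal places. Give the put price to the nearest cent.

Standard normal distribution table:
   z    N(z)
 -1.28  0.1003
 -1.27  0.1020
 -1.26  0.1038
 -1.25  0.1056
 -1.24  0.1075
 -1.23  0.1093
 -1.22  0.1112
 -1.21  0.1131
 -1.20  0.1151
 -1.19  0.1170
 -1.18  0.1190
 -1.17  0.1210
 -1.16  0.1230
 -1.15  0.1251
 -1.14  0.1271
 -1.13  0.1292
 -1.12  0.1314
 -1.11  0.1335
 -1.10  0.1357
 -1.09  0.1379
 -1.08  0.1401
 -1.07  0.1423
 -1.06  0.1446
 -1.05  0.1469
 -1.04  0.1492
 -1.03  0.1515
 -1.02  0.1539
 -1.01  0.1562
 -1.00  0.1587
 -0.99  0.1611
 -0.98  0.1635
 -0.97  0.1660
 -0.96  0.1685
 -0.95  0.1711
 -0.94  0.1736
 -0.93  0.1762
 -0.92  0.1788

σ√T = 0.25 × 1.1180 = 0.2795
d₁ = [ln(210/160) + (0.053 − 0.026 + ½·0.25²)·1.25] / (σ√T) = (0.2719 + 0.0728) / 0.2795 = 1.2334 ⇒ 1.23
d₂ = 1.2334 − 0.2795 = 0.9539 ⇒ 0.95
exp(−qT) = exp(−0.026·1.25) = 0.9680;  exp(−rT) = exp(−0.053·1.25) = 0.9359
P = 160·0.9359·N(-0.95) − 210·0.9680·N(-1.23) = 160·0.9359·0.1711 − 210·0.9680·0.1093 = 25.6212 − 22.2185 = 3.4027

€3.40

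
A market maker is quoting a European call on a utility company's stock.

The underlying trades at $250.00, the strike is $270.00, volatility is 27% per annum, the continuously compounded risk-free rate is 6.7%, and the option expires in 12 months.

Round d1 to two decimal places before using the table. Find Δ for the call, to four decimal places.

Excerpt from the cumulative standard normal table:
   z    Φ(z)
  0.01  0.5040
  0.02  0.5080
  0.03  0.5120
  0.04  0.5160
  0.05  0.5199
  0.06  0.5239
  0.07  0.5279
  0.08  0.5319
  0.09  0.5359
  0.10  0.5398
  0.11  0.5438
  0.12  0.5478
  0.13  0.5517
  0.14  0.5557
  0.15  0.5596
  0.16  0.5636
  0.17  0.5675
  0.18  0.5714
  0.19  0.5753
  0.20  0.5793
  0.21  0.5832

0.5398

σ√T = 0.27·√1 = 0.2700
d₁ = [ln(250/270) + (0.067 + 0.27²/2)·1] / 0.2700 = [-0.0770 + 0.1035] / 0.2700 = 0.0981 ⇒ 0.10
N(d₁) = N(0.10) = 0.5398
Δ_call = N(d₁) = 0.5398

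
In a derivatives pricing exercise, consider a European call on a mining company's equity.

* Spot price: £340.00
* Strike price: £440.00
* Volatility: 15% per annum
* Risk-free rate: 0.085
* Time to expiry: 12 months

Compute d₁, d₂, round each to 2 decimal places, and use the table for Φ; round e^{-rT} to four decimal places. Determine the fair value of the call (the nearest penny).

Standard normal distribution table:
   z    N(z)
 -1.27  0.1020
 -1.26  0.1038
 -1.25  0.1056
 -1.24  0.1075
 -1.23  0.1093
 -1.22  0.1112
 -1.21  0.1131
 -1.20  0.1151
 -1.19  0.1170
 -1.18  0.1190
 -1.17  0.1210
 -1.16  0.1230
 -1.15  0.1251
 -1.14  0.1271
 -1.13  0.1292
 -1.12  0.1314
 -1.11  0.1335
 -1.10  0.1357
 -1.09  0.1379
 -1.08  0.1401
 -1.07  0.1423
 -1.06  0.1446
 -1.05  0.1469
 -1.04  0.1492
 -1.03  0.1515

σ√T = 0.15 × 1.0000 = 0.1500
d₁ = [ln(340/440) + (0.085 + ½·0.15²)·1] / (σ√T) = (-0.2578 + 0.0963) / 0.1500 = -1.0772 ⇒ -1.08
d₂ = -1.0772 − 0.1500 = -1.2272 ⇒ -1.23
exp(−rT) = exp(−0.085·1) = 0.9185
C = 340·N(-1.08) − 440·0.9185·N(-1.23) = 340·0.1401 − 440·0.9185·0.1093 = 47.6340 − 44.1725 = 3.4615

£3.46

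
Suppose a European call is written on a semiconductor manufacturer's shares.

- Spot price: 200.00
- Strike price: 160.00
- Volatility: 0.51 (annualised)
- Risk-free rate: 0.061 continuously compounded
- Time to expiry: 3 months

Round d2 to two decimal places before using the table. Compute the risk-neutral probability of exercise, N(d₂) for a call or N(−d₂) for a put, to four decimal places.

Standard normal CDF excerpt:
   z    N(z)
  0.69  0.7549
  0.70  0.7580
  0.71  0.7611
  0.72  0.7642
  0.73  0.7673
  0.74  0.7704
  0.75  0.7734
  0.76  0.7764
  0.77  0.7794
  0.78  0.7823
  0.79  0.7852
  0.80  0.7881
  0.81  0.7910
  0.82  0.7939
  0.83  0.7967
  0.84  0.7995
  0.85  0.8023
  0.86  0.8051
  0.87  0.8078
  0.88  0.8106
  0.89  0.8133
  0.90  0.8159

σ√T = 0.51 × 0.5000 = 0.2550
d₁ = [ln(200/160) + (0.061 + 0.51²/2)·0.25] / 0.2550 = [0.2231 + 0.0478] / 0.2550 = 1.0624 ≈ 1.06
d₂ = d₁ − σ√T = 1.0624 − 0.2550 = 0.8074 ≈ 0.81
Pr(exercise) under Q = N(d₂) = 0.7910

0.7910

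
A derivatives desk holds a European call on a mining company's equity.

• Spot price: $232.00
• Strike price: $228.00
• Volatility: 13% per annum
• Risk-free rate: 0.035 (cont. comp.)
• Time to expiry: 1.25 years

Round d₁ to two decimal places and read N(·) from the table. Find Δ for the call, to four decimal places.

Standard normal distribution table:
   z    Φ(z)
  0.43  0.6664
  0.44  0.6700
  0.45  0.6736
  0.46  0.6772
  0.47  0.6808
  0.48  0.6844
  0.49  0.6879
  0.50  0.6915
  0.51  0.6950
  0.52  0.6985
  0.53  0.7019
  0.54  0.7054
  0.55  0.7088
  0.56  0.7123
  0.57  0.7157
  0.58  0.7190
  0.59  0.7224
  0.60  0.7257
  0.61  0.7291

T = 1.25;  σ√T = 0.1453
d₁ = [ln(232/228) + (0.035 + 0.13²/2)·1.25] / 0.1453 = [0.0174 + 0.0543] / 0.1453 = 0.4933 ≈ 0.49
N(d₁) = N(0.49) = 0.6879
Δ_call = N(d₁) = 0.6879

0.6879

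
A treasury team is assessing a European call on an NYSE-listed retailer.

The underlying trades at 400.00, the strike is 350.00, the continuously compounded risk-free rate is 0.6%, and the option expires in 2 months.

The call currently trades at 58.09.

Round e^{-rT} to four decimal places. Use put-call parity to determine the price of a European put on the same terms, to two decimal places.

7.74

e^(−rT) = e^(−0.006·0.1667) = 0.9990
Put-call parity: C − P = S − K·e^(−rT) = 400 − 350·0.9990 = 400 − 349.6500 = 50.3500
P = C − (C − P) = 58.09 − (50.3500) = 7.7400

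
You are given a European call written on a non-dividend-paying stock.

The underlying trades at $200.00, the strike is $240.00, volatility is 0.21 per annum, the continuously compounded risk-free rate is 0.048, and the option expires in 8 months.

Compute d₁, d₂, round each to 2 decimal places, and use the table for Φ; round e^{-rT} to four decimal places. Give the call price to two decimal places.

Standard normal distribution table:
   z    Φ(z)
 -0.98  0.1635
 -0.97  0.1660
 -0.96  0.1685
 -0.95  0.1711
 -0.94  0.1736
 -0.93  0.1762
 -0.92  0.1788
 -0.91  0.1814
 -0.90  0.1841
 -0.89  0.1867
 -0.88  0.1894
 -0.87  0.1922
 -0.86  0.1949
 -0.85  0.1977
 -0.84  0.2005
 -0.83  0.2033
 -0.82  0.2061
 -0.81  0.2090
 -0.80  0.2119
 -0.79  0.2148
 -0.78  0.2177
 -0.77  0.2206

$3.79

σ√T = 0.21 × 0.8165 = 0.1715
ln(S/K) + (r + σ²/2)T = ln(200/240) + (0.048 + 0.21²/2)·0.6667 = -0.1823 + 0.0467 = -0.1356
d₁ = -0.1356 / 0.1715 = -0.7910 ⇒ -0.79
d₂ = d₁ − σ√T = -0.7910 − 0.1715 = -0.9624 ⇒ -0.96
e^(−rT) = e^(−0.048·0.6667) = 0.9685
N(d₁) = N(-0.79) = 0.2148;  N(d₂) = N(-0.96) = 0.1685
C = 200·0.2148 − 240·0.9685·0.1685 = 42.9600 − 39.1661 = 3.7939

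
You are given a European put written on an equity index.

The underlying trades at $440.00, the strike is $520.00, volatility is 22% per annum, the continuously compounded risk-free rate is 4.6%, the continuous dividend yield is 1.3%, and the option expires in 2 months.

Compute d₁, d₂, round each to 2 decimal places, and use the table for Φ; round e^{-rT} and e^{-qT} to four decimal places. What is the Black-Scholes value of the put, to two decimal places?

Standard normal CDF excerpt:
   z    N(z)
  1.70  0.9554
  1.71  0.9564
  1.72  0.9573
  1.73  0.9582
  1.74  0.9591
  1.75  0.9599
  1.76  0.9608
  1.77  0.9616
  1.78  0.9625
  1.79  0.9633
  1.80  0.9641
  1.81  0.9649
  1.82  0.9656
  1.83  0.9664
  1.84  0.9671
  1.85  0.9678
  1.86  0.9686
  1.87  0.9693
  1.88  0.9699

$77.64

T = 0.1667;  σ√T = 0.0898
d₁ = [ln(440/520) + (0.046 − 0.013 + 0.22²/2)·0.1667] / 0.0898 = [-0.1671 + 0.0095] / 0.0898 = -1.7538 ≈ -1.75
d₂ = d₁ − σ√T = -1.7538 − 0.0898 = -1.8437 ≈ -1.84
exp(−qT) = exp(−0.013·0.1667) = 0.9978;  exp(−rT) = exp(−0.046·0.1667) = 0.9924
N(−d₂) = N(1.84) = 0.9671;  N(−d₁) = N(1.75) = 0.9599
P = 520·0.9924·0.9671 − 440·0.9978·0.9599 = 499.0700 − 421.4268 = 77.6432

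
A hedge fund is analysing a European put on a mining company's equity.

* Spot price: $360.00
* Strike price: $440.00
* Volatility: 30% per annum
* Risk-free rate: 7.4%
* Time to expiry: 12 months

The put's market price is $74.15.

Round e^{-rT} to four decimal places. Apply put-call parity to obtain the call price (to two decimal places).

exp(−rT) = exp(−0.074·1) = 0.9287
Put-call parity: C − P = S − K·e^(−rT) = 360 − 440·0.9287 = 360 − 408.6280 = -48.6280
C = P + (C − P) = 74.15 + (-48.6280) = 25.5220

$25.52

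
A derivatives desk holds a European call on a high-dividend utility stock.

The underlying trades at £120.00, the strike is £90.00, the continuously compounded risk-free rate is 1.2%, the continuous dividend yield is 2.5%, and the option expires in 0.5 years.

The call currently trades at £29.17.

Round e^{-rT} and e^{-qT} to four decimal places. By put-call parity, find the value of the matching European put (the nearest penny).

£0.12

e^(−qT) = e^(−0.025·0.5) = 0.9876;  e^(−rT) = e^(−0.012·0.5) = 0.9940
Put-call parity: C − P = S·e^(−qT) − K·e^(−rT) = 120·0.9876 − 90·0.9940 = 118.5120 − 89.4600 = 29.0520
P = C − (C − P) = 29.17 − (29.0520) = 0.1180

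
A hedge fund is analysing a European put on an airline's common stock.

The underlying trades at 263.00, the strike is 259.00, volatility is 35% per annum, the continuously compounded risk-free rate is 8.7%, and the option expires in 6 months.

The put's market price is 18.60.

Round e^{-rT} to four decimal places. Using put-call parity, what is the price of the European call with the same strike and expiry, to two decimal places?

e^(−rT) = e^(−0.087·0.5) = 0.9574
Put-call parity: C − P = S − K·e^(−rT) = 263 − 259·0.9574 = 263 − 247.9666 = 15.0334
C = P + (C − P) = 18.60 + (15.0334) = 33.6334

33.63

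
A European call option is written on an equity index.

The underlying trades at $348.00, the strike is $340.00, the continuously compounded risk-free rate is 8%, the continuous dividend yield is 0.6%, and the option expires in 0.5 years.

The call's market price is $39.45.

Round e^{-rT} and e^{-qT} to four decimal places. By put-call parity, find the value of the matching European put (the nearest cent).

$19.17

e^(−qT) = e^(−0.006·0.5) = 0.9970;  e^(−rT) = e^(−0.08·0.5) = 0.9608
Put-call parity: C − P = S·e^(−qT) − K·e^(−rT) = 348·0.9970 − 340·0.9608 = 346.9560 − 326.6720 = 20.2840
P = C − (C − P) = 39.45 − (20.2840) = 19.1660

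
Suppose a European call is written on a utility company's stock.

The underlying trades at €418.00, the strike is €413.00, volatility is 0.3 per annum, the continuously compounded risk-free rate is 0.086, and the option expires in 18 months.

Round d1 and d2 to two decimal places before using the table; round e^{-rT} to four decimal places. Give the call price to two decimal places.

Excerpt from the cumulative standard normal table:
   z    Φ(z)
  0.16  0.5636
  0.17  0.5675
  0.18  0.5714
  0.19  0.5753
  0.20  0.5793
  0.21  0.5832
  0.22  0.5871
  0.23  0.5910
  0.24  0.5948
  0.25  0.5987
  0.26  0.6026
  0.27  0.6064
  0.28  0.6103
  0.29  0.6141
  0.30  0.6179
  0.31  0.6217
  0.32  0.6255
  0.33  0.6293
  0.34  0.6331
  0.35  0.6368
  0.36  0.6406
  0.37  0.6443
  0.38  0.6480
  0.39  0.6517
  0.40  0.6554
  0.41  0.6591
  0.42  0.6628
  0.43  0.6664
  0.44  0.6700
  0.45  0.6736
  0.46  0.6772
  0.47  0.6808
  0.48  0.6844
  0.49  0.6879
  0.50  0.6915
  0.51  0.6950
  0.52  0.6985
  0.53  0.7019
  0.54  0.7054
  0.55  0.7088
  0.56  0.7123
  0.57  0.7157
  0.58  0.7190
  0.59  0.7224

T = 1.5;  σ√T = 0.3674
d₁ = [ln(418/413) + (0.086 + 0.3²/2)·1.5] / 0.3674 = [0.0120 + 0.1965] / 0.3674 = 0.5676 which rounds to 0.57
d₂ = d₁ − σ√T = 0.5676 − 0.3674 = 0.2001 which rounds to 0.20
e^(−rT) = e^(−0.086·1.5) = 0.8790
C = 418·N(0.57) − 413·0.8790·N(0.20) = 418·0.7157 − 413·0.8790·0.5793 = 299.1626 − 210.3015 = 88.8611

€88.86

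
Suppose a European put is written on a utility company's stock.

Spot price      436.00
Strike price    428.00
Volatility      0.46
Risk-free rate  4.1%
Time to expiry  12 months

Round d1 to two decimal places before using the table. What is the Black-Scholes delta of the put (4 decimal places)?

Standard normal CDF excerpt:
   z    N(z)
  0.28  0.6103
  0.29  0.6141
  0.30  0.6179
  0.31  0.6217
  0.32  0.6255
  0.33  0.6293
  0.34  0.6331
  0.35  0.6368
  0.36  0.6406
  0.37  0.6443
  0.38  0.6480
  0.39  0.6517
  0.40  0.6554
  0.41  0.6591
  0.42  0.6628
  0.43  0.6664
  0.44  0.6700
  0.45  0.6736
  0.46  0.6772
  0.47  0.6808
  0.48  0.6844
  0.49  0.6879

σ√T = 0.46 × 1.0000 = 0.4600
ln(S/K) + (r + σ²/2)T = ln(436/428) + (0.041 + 0.46²/2)·1 = 0.0185 + 0.1468 = 0.1653
d₁ = 0.1653 / 0.4600 = 0.3594 which rounds to 0.36
N(d₁) = N(0.36) = 0.6406
Δ_put = N(d₁) − 1 = 0.6406 − 1 = -0.3594

-0.3594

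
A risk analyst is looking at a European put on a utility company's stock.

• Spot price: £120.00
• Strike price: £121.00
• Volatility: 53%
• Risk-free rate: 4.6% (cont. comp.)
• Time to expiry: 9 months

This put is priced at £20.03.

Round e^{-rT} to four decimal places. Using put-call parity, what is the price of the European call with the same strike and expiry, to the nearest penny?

£23.13

exp(−rT) = exp(−0.046·0.75) = 0.9661
Put-call parity: C − P = S − K·e^(−rT) = 120 − 121·0.9661 = 120 − 116.8981 = 3.1019
C = P + (C − P) = 20.03 + (3.1019) = 23.1319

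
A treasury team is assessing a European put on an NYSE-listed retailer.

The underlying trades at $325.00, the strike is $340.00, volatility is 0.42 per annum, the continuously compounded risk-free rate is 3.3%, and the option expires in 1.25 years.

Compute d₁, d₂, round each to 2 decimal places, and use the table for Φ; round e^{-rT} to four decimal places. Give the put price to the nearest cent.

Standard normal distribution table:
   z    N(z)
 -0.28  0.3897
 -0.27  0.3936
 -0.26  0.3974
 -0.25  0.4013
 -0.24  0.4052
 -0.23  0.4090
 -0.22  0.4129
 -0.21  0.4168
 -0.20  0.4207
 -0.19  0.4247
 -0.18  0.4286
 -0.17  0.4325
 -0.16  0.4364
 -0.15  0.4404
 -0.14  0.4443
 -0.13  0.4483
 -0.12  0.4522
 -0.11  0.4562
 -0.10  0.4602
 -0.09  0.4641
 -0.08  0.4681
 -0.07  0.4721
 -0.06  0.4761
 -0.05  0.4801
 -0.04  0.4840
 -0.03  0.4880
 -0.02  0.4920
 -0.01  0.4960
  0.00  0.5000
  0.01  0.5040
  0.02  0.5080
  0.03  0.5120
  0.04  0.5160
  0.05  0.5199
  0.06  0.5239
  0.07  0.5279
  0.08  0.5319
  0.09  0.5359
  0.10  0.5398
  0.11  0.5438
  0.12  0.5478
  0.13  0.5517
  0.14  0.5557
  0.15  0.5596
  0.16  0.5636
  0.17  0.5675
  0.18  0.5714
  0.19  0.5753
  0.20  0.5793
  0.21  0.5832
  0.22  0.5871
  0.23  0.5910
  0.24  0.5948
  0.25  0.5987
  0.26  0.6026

σ√T = 0.42 × 1.1180 = 0.4696
d₁ = [ln(325/340) + (0.033 + ½·0.42²)·1.25] / (σ√T) = (-0.0451 + 0.1515) / 0.4696 = 0.2265 ≈ 0.23
d₂ = 0.2265 − 0.4696 = -0.2430 ≈ -0.24
e^(−rT) = e^(−0.033·1.25) = 0.9596
N(−d₂) = N(0.24) = 0.5948;  N(−d₁) = N(-0.23) = 0.4090
P = 340·0.9596·0.5948 − 325·0.4090 = 194.0618 − 132.9250 = 61.1368

$61.14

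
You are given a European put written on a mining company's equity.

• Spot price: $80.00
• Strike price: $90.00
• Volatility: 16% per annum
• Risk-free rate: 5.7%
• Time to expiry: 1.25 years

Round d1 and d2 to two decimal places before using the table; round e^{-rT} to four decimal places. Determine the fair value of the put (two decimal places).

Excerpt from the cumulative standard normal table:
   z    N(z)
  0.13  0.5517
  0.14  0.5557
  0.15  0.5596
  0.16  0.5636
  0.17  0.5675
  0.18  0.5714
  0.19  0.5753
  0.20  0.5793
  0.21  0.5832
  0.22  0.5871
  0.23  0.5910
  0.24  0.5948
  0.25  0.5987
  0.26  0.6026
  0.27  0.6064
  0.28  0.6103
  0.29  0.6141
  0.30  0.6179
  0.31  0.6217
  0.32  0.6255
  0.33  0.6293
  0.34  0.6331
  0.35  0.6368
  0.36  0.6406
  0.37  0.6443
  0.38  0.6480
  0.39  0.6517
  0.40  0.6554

$7.97

σ√T = 0.16·√1.25 = 0.1789
d₁ = [ln(80/90) + (0.057 + 0.16²/2)·1.25] / 0.1789 = [-0.1178 + 0.0872] / 0.1789 = -0.1707 → -0.17
d₂ = d₁ − σ√T = -0.1707 − 0.1789 = -0.3496 → -0.35
exp(−rT) = exp(−0.057·1.25) = 0.9312
P = 90·0.9312·N(0.35) − 80·N(0.17) = 90·0.9312·0.6368 − 80·0.5675 = 53.3689 − 45.4000 = 7.9689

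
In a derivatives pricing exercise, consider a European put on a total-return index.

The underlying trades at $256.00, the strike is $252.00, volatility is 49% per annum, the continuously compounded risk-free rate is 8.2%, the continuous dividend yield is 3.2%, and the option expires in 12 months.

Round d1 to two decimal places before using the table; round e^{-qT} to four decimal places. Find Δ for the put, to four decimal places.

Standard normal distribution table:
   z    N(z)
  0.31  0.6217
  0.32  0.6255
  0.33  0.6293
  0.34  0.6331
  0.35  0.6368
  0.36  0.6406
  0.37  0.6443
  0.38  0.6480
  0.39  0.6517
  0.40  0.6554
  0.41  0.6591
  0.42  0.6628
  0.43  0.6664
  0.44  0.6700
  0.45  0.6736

σ√T = 0.49 × 1.0000 = 0.4900
ln(S/K) + (r − q + σ²/2)T = ln(256/252) + (0.082 − 0.032 + 0.49²/2)·1 = 0.0157 + 0.1700 = 0.1858
d₁ = 0.1858 / 0.4900 = 0.3792 ≈ 0.38
N(d₁) = N(0.38) = 0.6480
Δ_put = exp(−qT)·(N(d₁) − 1) = 0.9685·(0.6480 − 1) = -0.3409

-0.3409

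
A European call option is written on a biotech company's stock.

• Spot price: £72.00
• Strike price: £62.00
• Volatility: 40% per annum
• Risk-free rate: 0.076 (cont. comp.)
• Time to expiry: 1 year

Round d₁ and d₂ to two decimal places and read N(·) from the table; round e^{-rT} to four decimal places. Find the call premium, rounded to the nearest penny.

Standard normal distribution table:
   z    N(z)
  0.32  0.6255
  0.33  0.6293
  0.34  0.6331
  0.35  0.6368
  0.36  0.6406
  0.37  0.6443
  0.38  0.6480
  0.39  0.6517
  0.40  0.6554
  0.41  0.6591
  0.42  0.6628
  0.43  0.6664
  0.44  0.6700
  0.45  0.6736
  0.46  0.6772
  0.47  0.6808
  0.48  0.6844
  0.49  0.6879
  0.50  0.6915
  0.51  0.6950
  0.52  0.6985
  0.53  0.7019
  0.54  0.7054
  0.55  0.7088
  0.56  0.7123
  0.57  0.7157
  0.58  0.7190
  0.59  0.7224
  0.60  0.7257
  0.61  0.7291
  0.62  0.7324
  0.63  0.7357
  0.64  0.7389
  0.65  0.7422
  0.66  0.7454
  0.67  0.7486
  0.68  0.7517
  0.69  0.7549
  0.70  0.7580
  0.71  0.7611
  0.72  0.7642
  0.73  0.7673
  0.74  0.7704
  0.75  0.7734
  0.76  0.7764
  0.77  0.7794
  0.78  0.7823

£19.09

σ√T = 0.4·√1 = 0.4000
ln(S/K) + (r + σ²/2)T = ln(72/62) + (0.076 + 0.4²/2)·1 = 0.1495 + 0.1560 = 0.3055
d₁ = 0.3055 / 0.4000 = 0.7638 which rounds to 0.76
d₂ = d₁ − σ√T = 0.7638 − 0.4000 = 0.3638 which rounds to 0.36
e^(−rT) = e^(−0.076·1) = 0.9268
N(d₁) = N(0.76) = 0.7764;  N(d₂) = N(0.36) = 0.6406
C = 72·0.7764 − 62·0.9268·0.6406 = 55.9008 − 36.8099 = 19.0909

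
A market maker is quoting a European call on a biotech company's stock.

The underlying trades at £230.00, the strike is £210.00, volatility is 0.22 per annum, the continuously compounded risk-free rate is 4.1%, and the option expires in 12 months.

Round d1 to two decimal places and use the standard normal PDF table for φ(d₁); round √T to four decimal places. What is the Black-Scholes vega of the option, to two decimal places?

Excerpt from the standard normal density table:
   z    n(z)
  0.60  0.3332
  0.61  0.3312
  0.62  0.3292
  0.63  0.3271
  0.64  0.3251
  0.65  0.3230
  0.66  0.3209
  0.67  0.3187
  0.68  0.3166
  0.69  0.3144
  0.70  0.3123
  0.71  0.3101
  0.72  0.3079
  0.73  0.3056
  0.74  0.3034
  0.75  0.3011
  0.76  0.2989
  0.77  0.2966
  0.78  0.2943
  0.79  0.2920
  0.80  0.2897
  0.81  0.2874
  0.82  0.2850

71.32

σ√T = 0.22 × 1.0000 = 0.2200
ln(S/K) + (r + σ²/2)T = ln(230/210) + (0.041 + 0.22²/2)·1 = 0.0910 + 0.0652 = 0.1562
d₁ = 0.1562 / 0.2200 = 0.7099 ⇒ 0.71
√T = √1 = 1.0000
φ(d₁) = φ(0.71) = 0.3101
vega = S·φ(d₁)·√T = 230·0.3101·1.0000 = 71.3230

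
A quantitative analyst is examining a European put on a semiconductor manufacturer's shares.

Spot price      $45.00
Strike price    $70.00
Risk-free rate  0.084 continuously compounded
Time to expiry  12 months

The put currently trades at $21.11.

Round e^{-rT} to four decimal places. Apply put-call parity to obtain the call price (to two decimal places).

exp(−rT) = exp(−0.084·1) = 0.9194
Put-call parity: C − P = S − K·e^(−rT) = 45 − 70·0.9194 = 45 − 64.3580 = -19.3580
C = P + (C − P) = 21.11 + (-19.3580) = 1.7520

$1.75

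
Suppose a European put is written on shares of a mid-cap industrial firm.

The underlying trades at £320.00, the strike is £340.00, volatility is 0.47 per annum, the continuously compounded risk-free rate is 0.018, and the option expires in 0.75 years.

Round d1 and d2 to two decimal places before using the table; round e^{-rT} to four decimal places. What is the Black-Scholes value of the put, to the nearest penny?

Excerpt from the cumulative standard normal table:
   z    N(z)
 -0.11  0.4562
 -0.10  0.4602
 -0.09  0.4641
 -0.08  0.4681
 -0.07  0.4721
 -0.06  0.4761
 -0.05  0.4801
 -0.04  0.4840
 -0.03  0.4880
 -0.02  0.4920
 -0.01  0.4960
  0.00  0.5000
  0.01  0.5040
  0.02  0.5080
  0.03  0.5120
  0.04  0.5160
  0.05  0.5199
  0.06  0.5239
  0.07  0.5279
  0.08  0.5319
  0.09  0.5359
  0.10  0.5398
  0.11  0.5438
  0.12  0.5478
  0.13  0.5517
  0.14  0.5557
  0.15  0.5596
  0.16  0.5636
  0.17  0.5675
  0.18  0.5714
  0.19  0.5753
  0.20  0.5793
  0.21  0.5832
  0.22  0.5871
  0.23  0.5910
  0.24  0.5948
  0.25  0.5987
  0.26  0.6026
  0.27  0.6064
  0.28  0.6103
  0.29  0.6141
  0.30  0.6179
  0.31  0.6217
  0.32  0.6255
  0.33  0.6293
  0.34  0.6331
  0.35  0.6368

σ√T = 0.47 × 0.8660 = 0.4070
d₁ = [ln(320/340) + (0.018 + 0.47²/2)·0.75] / 0.4070 = [-0.0606 + 0.0963] / 0.4070 = 0.0877 → 0.09
d₂ = d₁ − σ√T = 0.0877 − 0.4070 = -0.3193 → -0.32
e^(−rT) = e^(−0.018·0.75) = 0.9866
P = 340·0.9866·N(0.32) − 320·N(-0.09) = 340·0.9866·0.6255 − 320·0.4641 = 209.8202 − 148.5120 = 61.3082

£61.31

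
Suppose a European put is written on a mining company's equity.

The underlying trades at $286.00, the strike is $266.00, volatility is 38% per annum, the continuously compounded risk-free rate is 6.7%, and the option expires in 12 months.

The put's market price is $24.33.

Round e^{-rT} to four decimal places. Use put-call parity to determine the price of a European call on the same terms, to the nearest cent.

e^(−rT) = e^(−0.067·1) = 0.9352
Put-call parity: C − P = S − K·e^(−rT) = 286 − 266·0.9352 = 286 − 248.7632 = 37.2368
C = P + (C − P) = 24.33 + (37.2368) = 61.5668

$61.57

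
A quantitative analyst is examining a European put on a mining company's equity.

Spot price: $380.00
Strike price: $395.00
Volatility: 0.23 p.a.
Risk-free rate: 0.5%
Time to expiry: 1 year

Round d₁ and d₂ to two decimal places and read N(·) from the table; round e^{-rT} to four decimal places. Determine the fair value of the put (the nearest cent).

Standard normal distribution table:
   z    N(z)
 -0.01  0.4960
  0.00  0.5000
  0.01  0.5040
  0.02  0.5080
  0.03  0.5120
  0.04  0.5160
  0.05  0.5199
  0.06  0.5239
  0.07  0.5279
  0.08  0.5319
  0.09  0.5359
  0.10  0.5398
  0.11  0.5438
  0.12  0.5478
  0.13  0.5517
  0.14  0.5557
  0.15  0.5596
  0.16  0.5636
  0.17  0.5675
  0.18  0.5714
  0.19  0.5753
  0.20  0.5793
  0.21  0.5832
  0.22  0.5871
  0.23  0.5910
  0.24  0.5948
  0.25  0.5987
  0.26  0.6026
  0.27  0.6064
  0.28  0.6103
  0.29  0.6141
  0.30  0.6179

σ√T = 0.23 × 1.0000 = 0.2300
ln(S/K) + (r + σ²/2)T = ln(380/395) + (0.005 + 0.23²/2)·1 = -0.0387 + 0.0314 = -0.0073
d₁ = -0.0073 / 0.2300 = -0.0316 which rounds to -0.03
d₂ = d₁ − σ√T = -0.0316 − 0.2300 = -0.2616 which rounds to -0.26
e^(−rT) = e^(−0.005·1) = 0.9950
N(−d₂) = N(0.26) = 0.6026;  N(−d₁) = N(0.03) = 0.5120
P = 395·0.9950·0.6026 − 380·0.5120 = 236.8369 − 194.5600 = 42.2769

$42.28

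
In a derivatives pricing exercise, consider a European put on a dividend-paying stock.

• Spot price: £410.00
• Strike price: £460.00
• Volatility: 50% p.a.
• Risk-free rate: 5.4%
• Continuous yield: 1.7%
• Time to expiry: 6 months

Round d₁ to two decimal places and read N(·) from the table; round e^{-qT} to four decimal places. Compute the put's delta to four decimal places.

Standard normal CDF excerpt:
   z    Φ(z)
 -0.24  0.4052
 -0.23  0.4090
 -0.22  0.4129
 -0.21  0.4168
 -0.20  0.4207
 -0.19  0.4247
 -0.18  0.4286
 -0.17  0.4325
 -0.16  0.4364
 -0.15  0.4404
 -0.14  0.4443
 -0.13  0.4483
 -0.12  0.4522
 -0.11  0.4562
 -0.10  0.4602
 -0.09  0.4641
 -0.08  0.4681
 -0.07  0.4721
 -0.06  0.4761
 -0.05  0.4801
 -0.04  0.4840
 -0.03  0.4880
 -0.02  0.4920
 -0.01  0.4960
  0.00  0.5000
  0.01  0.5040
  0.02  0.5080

σ√T = 0.5·√0.5 = 0.3536
ln(S/K) + (r − q + σ²/2)T = ln(410/460) + (0.054 − 0.017 + 0.5²/2)·0.5 = -0.1151 + 0.0810 = -0.0341
d₁ = -0.0341 / 0.3536 = -0.0964 ⇒ -0.10
N(d₁) = N(-0.10) = 0.4602
Δ_put = exp(−qT)·(N(d₁) − 1) = 0.9915·(0.4602 − 1) = -0.5352

-0.5352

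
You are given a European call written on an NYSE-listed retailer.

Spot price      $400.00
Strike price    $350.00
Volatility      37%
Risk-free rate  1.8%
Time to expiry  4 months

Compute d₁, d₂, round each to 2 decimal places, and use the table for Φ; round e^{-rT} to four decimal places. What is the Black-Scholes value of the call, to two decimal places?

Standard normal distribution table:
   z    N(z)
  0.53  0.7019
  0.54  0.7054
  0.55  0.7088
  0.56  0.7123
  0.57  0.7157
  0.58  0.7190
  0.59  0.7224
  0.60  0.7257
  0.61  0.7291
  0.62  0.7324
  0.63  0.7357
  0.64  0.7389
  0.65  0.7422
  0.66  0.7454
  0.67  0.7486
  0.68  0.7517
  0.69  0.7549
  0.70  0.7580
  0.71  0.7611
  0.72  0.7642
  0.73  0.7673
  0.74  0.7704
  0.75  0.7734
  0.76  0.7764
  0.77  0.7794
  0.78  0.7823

σ√T = 0.37 × 0.5774 = 0.2136
ln(S/K) + (r + σ²/2)T = ln(400/350) + (0.018 + 0.37²/2)·0.3333 = 0.1335 + 0.0288 = 0.1623
d₁ = 0.1623 / 0.2136 = 0.7600 ⇒ 0.76
d₂ = d₁ − σ√T = 0.7600 − 0.2136 = 0.5464 ⇒ 0.55
e^(−rT) = e^(−0.018·0.3333) = 0.9940
N(d₁) = N(0.76) = 0.7764;  N(d₂) = N(0.55) = 0.7088
C = 400·0.7764 − 350·0.9940·0.7088 = 310.5600 − 246.5915 = 63.9685

$63.97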